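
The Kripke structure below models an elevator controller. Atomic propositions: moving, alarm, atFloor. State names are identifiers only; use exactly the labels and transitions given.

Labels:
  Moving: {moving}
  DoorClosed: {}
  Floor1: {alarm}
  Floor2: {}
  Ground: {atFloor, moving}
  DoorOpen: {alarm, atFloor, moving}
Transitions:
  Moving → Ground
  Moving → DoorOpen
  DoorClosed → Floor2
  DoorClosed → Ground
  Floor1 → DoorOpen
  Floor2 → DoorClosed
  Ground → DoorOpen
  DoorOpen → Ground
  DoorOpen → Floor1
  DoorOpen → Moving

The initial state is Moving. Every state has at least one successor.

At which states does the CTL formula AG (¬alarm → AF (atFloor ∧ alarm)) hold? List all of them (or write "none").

{Moving, Floor1, Ground, DoorOpen}

States satisfying ¬alarm → AF (atFloor ∧ alarm): {Moving, Floor1, Ground, DoorOpen}.
States satisfying AG (¬alarm → AF (atFloor ∧ alarm)): {Moving, Floor1, Ground, DoorOpen}.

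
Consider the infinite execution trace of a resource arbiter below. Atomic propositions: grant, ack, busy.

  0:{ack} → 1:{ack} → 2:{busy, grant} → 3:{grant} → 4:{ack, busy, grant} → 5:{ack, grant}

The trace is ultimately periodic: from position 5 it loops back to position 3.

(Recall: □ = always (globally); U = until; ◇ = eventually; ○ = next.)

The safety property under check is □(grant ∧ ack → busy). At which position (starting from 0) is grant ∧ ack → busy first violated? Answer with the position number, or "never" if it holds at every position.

Check grant ∧ ack → busy at each position in order: 0 ✓, 1 ✓, 2 ✓, 3 ✓, 4 ✓.
At position 5 the labels are {ack, grant}, so grant ∧ ack → busy is false there. This is the first violation.

5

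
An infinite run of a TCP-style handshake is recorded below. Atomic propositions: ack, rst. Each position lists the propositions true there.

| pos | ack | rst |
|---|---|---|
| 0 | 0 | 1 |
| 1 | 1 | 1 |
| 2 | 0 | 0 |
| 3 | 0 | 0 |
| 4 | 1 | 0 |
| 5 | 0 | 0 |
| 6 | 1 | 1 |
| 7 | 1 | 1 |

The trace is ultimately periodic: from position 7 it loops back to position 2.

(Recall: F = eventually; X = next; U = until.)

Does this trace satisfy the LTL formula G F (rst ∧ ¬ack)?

Violated

F (rst ∧ ¬ack) must hold at every position from 0 onward. It fails at position 1, so G F (rst ∧ ¬ack) is false.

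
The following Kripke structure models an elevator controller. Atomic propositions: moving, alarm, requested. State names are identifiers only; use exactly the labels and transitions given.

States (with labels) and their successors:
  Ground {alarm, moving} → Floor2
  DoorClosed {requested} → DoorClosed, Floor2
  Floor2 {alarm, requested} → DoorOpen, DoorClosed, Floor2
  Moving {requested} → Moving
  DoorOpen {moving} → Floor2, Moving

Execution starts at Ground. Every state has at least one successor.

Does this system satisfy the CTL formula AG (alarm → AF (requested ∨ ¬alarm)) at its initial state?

States satisfying alarm → AF (requested ∨ ¬alarm): {Ground, DoorClosed, Floor2, Moving, DoorOpen}.
States satisfying AG (alarm → AF (requested ∨ ¬alarm)): {Ground, DoorClosed, Floor2, Moving, DoorOpen}.
Every state reachable from Ground satisfies alarm → AF (requested ∨ ¬alarm).
Ground ∈ Sat(AG (alarm → AF (requested ∨ ¬alarm))).

Satisfied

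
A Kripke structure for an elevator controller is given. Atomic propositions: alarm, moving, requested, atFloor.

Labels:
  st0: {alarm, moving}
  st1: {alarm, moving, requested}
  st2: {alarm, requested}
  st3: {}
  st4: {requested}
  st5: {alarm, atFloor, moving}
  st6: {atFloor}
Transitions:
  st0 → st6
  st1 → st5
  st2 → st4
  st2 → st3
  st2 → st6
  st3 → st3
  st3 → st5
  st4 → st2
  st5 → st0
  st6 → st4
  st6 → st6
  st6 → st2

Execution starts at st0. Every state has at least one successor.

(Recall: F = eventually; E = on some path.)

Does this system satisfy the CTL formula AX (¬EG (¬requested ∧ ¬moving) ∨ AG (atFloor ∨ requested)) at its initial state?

No

States satisfying AX (¬EG (¬requested ∧ ¬moving) ∨ AG (atFloor ∨ requested)): {st1, st4, st5}.
st0 ∉ Sat(AX (¬EG (¬requested ∧ ¬moving) ∨ AG (atFloor ∨ requested))).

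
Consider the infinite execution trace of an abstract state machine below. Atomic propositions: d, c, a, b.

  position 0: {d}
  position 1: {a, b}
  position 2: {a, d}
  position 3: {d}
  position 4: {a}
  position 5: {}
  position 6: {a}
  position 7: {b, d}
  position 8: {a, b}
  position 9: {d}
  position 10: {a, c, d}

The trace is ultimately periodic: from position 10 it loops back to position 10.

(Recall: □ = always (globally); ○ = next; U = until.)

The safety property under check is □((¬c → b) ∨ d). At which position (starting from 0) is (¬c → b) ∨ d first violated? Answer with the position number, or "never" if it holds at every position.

Check (¬c → b) ∨ d at each position in order: 0 ✓, 1 ✓, 2 ✓, 3 ✓.
At position 4 the labels are {a}, so (¬c → b) ∨ d is false there. This is the first violation.

4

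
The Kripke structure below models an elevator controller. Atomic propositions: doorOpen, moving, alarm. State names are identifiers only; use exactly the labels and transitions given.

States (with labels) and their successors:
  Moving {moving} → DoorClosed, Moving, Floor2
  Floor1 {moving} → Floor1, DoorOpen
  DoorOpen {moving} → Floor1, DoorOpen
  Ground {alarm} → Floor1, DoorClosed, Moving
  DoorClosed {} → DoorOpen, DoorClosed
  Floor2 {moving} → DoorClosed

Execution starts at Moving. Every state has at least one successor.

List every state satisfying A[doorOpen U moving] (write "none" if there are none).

{Moving, Floor1, DoorOpen, Floor2}

States satisfying doorOpen: ∅.
States satisfying moving: {Moving, Floor1, DoorOpen, Floor2}.
States satisfying A[doorOpen U moving]: {Moving, Floor1, DoorOpen, Floor2}.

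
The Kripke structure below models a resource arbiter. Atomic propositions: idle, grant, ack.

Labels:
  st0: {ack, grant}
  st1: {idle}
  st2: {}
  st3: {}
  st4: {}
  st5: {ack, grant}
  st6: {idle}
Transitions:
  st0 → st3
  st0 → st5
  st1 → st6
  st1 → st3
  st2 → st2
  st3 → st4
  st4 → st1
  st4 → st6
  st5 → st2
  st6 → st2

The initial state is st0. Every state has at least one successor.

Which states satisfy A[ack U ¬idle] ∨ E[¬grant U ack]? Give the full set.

{st0, st2, st3, st4, st5}

States satisfying ack: {st0, st5}.
States satisfying ¬idle: {st0, st2, st3, st4, st5}.
States satisfying A[ack U ¬idle]: {st0, st2, st3, st4, st5}.
States satisfying ¬grant: {st1, st2, st3, st4, st6}.
States satisfying E[¬grant U ack]: {st0, st5}.
States satisfying A[ack U ¬idle] ∨ E[¬grant U ack]: {st0, st2, st3, st4, st5}.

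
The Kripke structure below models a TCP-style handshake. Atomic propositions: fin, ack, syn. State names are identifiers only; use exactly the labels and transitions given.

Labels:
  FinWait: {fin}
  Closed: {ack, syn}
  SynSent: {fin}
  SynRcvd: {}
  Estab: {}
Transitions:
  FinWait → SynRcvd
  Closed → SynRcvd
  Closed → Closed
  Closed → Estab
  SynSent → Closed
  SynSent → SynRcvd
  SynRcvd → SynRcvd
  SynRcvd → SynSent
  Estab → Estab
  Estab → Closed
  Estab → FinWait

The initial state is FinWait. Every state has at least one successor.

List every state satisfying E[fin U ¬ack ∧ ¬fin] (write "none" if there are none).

{FinWait, SynSent, SynRcvd, Estab}

States satisfying fin: {FinWait, SynSent}.
States satisfying ¬ack ∧ ¬fin: {SynRcvd, Estab}.
States satisfying E[fin U ¬ack ∧ ¬fin]: {FinWait, SynSent, SynRcvd, Estab}.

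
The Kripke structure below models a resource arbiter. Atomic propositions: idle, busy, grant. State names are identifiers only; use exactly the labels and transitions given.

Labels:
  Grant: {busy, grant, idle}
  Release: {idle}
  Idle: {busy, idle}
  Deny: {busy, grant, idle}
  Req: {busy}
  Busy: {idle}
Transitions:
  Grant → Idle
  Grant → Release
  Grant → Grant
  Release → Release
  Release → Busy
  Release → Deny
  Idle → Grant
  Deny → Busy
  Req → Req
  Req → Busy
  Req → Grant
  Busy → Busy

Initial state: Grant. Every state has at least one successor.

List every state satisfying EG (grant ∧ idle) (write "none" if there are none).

States satisfying grant ∧ idle: {Grant, Deny}.
States satisfying EG (grant ∧ idle): {Grant}.

{Grant}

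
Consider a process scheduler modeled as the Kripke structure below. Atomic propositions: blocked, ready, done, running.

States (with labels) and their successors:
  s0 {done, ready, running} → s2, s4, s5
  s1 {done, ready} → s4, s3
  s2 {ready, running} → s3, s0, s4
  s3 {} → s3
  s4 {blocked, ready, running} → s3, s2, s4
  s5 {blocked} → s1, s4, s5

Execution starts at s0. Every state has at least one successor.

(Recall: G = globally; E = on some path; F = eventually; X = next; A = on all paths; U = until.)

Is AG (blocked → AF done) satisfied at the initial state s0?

States satisfying blocked → AF done: {s0, s1, s2, s3}.
States satisfying AG (blocked → AF done): {s3}.
s4 is reachable from s0 and violates blocked → AF done, so AG fails at s0.
s0 ∉ Sat(AG (blocked → AF done)).

Violated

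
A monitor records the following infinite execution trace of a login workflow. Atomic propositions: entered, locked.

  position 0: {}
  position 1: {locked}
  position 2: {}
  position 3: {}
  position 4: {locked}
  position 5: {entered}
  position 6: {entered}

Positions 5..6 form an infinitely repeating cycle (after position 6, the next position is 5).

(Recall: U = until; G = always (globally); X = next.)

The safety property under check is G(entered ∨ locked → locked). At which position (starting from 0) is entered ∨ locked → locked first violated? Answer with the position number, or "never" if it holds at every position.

5

Check entered ∨ locked → locked at each position in order: 0 ✓, 1 ✓, 2 ✓, 3 ✓, 4 ✓.
At position 5 the labels are {entered}, so entered ∨ locked → locked is false there. This is the first violation.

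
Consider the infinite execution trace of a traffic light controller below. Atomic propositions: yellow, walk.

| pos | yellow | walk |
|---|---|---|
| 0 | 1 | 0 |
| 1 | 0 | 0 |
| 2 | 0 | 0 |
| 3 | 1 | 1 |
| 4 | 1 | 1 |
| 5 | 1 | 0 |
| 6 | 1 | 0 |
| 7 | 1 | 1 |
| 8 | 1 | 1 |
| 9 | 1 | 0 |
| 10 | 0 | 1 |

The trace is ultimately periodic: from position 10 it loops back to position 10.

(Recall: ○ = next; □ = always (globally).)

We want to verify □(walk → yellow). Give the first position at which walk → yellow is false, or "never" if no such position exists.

10

Check walk → yellow at each position in order: 0 ✓, 1 ✓, 2 ✓, 3 ✓, 4 ✓, 5 ✓, 6 ✓, 7 ✓, 8 ✓, 9 ✓.
At position 10 the labels are {walk}, so walk → yellow is false there. This is the first violation.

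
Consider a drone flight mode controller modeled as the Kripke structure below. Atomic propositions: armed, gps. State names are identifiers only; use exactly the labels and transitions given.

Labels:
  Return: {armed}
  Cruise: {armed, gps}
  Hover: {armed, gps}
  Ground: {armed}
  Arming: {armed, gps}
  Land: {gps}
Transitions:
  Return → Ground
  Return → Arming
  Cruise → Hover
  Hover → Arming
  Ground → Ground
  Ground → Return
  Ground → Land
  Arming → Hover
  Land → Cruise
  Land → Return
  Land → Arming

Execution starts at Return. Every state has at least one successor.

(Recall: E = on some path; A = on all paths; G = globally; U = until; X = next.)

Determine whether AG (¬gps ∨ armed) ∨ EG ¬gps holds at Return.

Satisfied

States satisfying ¬gps ∨ armed: {Return, Cruise, Hover, Ground, Arming}.
States satisfying AG (¬gps ∨ armed): {Cruise, Hover, Arming}.
States satisfying ¬gps: {Return, Ground}.
States satisfying EG ¬gps: {Return, Ground}.
States satisfying AG (¬gps ∨ armed) ∨ EG ¬gps: {Return, Cruise, Hover, Ground, Arming}.
Return ∈ Sat(AG (¬gps ∨ armed) ∨ EG ¬gps).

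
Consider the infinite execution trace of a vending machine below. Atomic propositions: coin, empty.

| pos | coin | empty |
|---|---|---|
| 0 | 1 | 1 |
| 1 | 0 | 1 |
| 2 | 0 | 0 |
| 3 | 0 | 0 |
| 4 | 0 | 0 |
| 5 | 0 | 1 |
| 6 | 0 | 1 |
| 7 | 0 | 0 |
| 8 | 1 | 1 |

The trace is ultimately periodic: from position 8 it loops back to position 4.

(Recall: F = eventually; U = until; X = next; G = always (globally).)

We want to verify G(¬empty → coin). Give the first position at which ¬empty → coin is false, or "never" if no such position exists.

Check ¬empty → coin at each position in order: 0 ✓, 1 ✓.
At position 2 the labels are {}, so ¬empty → coin is false there. This is the first violation.

2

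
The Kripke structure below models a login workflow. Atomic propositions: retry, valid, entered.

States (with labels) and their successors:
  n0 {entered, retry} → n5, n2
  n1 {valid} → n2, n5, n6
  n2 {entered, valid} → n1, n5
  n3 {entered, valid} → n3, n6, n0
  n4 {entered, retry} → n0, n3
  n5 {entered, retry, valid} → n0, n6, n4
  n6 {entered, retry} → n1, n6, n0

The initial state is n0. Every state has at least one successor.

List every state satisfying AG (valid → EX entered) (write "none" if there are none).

{n0, n1, n2, n3, n4, n5, n6}

States satisfying valid → EX entered: {n0, n1, n2, n3, n4, n5, n6}.
States satisfying AG (valid → EX entered): {n0, n1, n2, n3, n4, n5, n6}.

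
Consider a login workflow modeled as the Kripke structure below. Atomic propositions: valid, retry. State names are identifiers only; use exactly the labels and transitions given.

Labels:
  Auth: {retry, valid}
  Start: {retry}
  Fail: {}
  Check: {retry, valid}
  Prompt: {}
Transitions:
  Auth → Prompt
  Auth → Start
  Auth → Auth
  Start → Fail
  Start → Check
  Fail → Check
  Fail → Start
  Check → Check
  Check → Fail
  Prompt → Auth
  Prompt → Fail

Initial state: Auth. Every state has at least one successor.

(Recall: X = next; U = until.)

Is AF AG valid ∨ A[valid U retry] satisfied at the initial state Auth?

States satisfying AG valid: ∅.
States satisfying AF AG valid: ∅.
States satisfying valid: {Auth, Check}.
States satisfying retry: {Auth, Start, Check}.
States satisfying A[valid U retry]: {Auth, Start, Check}.
States satisfying AF AG valid ∨ A[valid U retry]: {Auth, Start, Check}.
Auth ∈ Sat(AF AG valid ∨ A[valid U retry]).

Satisfied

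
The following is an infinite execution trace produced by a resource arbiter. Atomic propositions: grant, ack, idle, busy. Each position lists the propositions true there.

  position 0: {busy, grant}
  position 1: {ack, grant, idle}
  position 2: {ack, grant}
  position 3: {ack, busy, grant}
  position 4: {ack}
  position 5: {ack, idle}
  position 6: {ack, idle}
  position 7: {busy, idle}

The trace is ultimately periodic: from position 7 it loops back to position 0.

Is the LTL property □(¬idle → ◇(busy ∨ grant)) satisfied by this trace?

¬idle → ◇(busy ∨ grant) holds at every position 0..7, and those are all positions ever visited, so □(¬idle → ◇(busy ∨ grant)) holds.
Positions where ¬idle holds: 0, 2, 3, 4.
Check ◇(busy ∨ grant) at each: 0→ok, 2→ok, 3→ok, 4→ok.

Holds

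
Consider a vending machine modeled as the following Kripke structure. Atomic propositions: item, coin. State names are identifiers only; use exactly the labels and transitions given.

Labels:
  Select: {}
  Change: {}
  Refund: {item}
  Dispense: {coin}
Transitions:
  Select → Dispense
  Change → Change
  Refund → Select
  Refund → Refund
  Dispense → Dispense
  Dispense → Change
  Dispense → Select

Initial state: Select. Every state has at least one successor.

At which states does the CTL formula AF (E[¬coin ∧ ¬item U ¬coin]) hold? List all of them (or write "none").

States satisfying E[¬coin ∧ ¬item U ¬coin]: {Select, Change, Refund}.
States satisfying AF (E[¬coin ∧ ¬item U ¬coin]): {Select, Change, Refund}.

{Select, Change, Refund}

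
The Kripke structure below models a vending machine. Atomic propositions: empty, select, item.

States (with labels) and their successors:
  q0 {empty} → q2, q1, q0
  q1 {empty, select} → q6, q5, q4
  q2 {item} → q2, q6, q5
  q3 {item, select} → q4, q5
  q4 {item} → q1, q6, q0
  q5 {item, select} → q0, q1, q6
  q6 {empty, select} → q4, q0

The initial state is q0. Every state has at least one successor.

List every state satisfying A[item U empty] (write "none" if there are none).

States satisfying item: {q2, q3, q4, q5}.
States satisfying empty: {q0, q1, q6}.
States satisfying A[item U empty]: {q0, q1, q3, q4, q5, q6}.

{q0, q1, q3, q4, q5, q6}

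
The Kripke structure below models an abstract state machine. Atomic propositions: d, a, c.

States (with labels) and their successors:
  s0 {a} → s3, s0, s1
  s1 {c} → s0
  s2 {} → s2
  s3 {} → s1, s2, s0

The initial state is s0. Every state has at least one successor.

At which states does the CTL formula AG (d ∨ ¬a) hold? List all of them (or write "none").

{s2}

States satisfying d ∨ ¬a: {s1, s2, s3}.
States satisfying AG (d ∨ ¬a): {s2}.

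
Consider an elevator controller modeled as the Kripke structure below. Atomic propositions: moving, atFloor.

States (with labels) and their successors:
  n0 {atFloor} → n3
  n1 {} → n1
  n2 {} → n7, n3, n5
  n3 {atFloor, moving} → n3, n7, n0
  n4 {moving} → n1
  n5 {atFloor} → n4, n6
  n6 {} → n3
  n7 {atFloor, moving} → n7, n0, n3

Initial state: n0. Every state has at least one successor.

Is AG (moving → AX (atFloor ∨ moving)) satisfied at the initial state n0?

Yes

States satisfying moving → AX (atFloor ∨ moving): {n0, n1, n2, n3, n5, n6, n7}.
States satisfying AG (moving → AX (atFloor ∨ moving)): {n0, n1, n3, n6, n7}.
Every state reachable from n0 satisfies moving → AX (atFloor ∨ moving).
n0 ∈ Sat(AG (moving → AX (atFloor ∨ moving))).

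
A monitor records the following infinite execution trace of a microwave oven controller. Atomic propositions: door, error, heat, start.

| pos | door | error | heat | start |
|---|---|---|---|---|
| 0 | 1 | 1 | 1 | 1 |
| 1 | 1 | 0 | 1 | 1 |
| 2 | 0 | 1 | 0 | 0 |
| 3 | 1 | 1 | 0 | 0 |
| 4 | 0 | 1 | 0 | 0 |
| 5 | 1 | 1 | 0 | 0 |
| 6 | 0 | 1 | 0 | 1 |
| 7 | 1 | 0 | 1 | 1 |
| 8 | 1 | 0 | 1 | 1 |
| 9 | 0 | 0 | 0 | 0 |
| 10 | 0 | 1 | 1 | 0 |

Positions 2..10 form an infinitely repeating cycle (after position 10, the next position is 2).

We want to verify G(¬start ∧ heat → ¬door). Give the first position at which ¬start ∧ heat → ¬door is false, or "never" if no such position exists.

never

¬start ∧ heat → ¬door holds at every position 0..10, and those are all the positions the trace ever visits, so the invariant G(¬start ∧ heat → ¬door) is never violated.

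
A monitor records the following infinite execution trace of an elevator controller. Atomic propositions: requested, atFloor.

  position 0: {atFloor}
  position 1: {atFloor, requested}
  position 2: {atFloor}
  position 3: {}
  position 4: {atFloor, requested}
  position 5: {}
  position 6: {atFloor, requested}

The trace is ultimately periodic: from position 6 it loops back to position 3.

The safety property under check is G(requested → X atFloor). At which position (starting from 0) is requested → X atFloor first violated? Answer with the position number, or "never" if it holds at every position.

4

Check requested → X atFloor at each position in order: 0 ✓, 1 ✓, 2 ✓, 3 ✓.
At position 4 the labels are {atFloor, requested} and the next position 5 has {}, so requested → X atFloor is false there. This is the first violation.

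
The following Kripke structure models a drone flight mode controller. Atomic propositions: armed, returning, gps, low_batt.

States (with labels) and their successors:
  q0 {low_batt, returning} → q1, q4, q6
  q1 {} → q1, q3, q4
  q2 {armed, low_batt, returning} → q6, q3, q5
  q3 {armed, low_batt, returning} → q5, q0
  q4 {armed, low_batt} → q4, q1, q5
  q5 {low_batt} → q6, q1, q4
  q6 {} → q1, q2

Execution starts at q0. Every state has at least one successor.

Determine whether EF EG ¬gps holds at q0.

Holds

States satisfying EG ¬gps: {q0, q1, q2, q3, q4, q5, q6}.
States satisfying EF EG ¬gps: {q0, q1, q2, q3, q4, q5, q6}.
Some path from q0 reaches a state where EG ¬gps holds.
q0 ∈ Sat(EF EG ¬gps).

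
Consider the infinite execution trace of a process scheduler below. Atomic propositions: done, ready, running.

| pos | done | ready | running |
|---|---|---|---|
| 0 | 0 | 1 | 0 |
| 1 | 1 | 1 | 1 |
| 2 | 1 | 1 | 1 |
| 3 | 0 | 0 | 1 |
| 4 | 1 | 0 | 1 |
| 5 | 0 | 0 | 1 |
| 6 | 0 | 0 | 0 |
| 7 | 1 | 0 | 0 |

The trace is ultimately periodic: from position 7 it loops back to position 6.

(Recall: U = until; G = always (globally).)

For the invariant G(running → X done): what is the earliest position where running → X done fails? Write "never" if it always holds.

2

Check running → X done at each position in order: 0 ✓, 1 ✓.
At position 2 the labels are {done, ready, running} and the next position 3 has {running}, so running → X done is false there. This is the first violation.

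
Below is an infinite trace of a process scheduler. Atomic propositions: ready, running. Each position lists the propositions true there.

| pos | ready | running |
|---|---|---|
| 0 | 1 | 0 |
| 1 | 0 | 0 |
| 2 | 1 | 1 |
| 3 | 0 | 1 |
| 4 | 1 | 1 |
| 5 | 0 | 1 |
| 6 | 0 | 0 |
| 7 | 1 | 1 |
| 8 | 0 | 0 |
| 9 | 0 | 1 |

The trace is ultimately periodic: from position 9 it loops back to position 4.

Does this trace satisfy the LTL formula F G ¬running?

Does not hold

G ¬running is false at every position 0..9, so it never becomes true and F G ¬running fails.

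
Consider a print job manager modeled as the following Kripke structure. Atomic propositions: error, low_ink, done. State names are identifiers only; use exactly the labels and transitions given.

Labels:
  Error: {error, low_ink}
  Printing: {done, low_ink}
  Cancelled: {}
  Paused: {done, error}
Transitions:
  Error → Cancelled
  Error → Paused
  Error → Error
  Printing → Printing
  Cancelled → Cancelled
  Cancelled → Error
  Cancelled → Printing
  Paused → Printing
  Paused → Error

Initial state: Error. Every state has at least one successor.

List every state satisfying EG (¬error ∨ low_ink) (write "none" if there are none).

States satisfying ¬error ∨ low_ink: {Error, Printing, Cancelled}.
States satisfying EG (¬error ∨ low_ink): {Error, Printing, Cancelled}.

{Error, Printing, Cancelled}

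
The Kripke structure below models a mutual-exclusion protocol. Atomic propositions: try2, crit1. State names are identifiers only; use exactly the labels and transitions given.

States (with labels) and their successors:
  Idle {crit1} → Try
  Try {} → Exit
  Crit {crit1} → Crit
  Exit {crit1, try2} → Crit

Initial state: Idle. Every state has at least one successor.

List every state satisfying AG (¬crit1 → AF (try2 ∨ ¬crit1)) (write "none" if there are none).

{Idle, Try, Crit, Exit}

States satisfying ¬crit1 → AF (try2 ∨ ¬crit1): {Idle, Try, Crit, Exit}.
States satisfying AG (¬crit1 → AF (try2 ∨ ¬crit1)): {Idle, Try, Crit, Exit}.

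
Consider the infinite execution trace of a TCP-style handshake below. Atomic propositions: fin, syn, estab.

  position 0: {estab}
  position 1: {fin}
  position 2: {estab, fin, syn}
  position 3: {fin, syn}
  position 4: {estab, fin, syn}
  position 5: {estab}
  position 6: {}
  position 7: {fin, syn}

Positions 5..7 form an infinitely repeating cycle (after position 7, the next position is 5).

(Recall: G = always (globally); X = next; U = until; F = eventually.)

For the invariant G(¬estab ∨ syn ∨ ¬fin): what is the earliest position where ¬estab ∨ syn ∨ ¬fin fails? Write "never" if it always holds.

never

¬estab ∨ syn ∨ ¬fin holds at every position 0..7, and those are all the positions the trace ever visits, so the invariant G(¬estab ∨ syn ∨ ¬fin) is never violated.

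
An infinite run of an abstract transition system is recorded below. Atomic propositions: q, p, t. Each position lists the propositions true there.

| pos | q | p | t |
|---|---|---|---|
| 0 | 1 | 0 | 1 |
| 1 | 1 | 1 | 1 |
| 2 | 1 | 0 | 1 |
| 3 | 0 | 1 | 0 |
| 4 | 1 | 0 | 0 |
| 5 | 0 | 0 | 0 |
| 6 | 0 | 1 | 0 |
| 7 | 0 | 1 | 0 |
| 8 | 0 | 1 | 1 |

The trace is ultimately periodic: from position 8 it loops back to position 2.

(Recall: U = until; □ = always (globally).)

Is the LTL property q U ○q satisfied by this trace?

Walking from position 0: ○q first holds at position 0, and q holds at every earlier position along the way, so q U ○q holds.

Yes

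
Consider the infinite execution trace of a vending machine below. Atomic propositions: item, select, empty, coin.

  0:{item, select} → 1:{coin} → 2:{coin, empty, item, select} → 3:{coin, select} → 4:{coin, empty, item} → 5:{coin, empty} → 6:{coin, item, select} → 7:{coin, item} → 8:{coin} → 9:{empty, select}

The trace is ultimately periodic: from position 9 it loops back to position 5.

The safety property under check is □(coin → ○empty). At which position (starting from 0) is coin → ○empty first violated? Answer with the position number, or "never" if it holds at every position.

2

Check coin → ○empty at each position in order: 0 ✓, 1 ✓.
At position 2 the labels are {coin, empty, item, select} and the next position 3 has {coin, select}, so coin → ○empty is false there. This is the first violation.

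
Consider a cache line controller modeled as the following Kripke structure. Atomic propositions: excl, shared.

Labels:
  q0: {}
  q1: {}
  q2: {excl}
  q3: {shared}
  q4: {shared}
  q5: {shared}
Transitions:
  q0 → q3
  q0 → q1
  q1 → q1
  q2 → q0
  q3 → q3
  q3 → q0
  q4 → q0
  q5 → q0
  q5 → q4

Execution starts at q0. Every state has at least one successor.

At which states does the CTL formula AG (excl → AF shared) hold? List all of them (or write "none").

{q0, q1, q3, q4, q5}

States satisfying excl → AF shared: {q0, q1, q3, q4, q5}.
States satisfying AG (excl → AF shared): {q0, q1, q3, q4, q5}.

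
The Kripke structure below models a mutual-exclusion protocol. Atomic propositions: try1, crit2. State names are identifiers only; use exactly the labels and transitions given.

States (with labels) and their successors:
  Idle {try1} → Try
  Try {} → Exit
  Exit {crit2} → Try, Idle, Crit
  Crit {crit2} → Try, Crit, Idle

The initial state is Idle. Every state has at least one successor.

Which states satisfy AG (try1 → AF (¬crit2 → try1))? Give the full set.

{Idle, Try, Exit, Crit}

States satisfying try1 → AF (¬crit2 → try1): {Idle, Try, Exit, Crit}.
States satisfying AG (try1 → AF (¬crit2 → try1)): {Idle, Try, Exit, Crit}.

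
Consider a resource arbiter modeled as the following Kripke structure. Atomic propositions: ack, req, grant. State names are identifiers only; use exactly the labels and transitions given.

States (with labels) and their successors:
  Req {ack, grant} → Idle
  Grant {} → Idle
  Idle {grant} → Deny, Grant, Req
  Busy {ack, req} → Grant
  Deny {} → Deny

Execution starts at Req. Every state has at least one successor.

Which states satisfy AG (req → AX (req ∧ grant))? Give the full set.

States satisfying req → AX (req ∧ grant): {Req, Grant, Idle, Deny}.
States satisfying AG (req → AX (req ∧ grant)): {Req, Grant, Idle, Deny}.

{Req, Grant, Idle, Deny}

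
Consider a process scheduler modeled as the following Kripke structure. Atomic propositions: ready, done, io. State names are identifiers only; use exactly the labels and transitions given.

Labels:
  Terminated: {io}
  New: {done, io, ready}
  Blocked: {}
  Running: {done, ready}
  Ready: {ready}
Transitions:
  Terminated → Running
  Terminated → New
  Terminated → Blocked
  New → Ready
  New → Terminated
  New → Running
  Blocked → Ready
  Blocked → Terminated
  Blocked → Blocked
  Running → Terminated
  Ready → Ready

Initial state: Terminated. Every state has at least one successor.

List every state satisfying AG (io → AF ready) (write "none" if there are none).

{Ready}

States satisfying io → AF ready: {New, Blocked, Running, Ready}.
States satisfying AG (io → AF ready): {Ready}.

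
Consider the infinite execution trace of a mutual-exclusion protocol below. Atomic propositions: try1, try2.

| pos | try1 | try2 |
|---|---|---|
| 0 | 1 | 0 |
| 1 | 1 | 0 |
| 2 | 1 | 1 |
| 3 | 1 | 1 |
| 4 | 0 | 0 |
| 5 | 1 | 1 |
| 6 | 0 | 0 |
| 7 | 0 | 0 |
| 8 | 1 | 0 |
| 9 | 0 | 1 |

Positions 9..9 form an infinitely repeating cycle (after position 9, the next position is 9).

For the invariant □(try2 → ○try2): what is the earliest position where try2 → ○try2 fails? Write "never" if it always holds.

3

Check try2 → ○try2 at each position in order: 0 ✓, 1 ✓, 2 ✓.
At position 3 the labels are {try1, try2} and the next position 4 has {}, so try2 → ○try2 is false there. This is the first violation.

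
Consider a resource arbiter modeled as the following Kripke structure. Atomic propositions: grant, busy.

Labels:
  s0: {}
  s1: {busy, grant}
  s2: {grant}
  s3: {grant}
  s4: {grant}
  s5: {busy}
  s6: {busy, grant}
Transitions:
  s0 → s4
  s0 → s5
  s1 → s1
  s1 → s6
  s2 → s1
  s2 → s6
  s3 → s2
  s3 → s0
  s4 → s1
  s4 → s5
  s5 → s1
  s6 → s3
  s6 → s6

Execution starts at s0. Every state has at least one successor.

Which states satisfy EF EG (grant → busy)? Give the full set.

States satisfying EG (grant → busy): {s0, s1, s5, s6}.
States satisfying EF EG (grant → busy): {s0, s1, s2, s3, s4, s5, s6}.

{s0, s1, s2, s3, s4, s5, s6}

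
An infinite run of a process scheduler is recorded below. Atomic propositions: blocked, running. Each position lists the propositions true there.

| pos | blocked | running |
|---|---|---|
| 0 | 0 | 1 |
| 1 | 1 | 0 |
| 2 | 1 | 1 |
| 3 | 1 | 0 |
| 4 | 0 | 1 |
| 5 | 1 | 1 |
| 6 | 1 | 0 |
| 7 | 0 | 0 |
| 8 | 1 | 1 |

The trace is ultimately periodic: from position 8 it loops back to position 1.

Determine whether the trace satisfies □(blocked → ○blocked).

blocked → ○blocked must hold at every position from 0 onward. It fails at position 3, so □(blocked → ○blocked) is false.
Positions where blocked holds: 1, 2, 3, 5, 6, 8.
Check ○blocked at each: 1→ok, 2→ok, 3→fails, 5→ok, 6→fails, 8→ok.

Does not hold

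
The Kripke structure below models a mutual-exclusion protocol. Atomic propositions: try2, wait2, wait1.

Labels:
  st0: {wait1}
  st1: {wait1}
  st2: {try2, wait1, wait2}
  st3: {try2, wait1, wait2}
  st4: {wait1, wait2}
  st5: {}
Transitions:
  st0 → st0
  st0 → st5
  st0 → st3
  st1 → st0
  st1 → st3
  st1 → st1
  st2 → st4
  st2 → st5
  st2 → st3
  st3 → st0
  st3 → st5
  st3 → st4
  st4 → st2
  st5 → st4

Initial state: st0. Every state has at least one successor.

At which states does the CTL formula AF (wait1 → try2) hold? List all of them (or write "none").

States satisfying wait1 → try2: {st2, st3, st5}.
States satisfying AF (wait1 → try2): {st2, st3, st4, st5}.

{st2, st3, st4, st5}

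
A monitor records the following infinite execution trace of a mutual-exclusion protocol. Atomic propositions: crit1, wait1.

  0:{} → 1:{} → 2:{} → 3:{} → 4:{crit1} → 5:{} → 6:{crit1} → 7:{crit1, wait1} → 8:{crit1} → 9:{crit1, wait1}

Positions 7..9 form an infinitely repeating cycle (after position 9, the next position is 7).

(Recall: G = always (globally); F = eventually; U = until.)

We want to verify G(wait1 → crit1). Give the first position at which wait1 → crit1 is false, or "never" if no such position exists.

never

wait1 → crit1 holds at every position 0..9, and those are all the positions the trace ever visits, so the invariant G(wait1 → crit1) is never violated.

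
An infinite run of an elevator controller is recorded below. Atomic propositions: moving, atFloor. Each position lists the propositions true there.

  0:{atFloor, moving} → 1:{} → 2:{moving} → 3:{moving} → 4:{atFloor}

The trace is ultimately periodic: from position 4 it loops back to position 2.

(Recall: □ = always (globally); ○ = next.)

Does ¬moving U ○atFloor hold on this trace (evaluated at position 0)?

No

Walking from position 0: at position 0, ○atFloor has not yet held and ¬moving fails, so ¬moving U ○atFloor is false.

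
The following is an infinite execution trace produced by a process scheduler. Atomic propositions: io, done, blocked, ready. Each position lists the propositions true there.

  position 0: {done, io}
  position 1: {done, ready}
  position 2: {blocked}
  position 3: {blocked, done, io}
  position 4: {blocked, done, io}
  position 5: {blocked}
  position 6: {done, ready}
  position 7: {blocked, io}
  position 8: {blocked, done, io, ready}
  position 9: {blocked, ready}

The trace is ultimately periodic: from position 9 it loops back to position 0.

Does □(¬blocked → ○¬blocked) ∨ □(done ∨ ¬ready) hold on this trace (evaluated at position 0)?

¬blocked → ○¬blocked must hold at every position from 0 onward. It fails at position 1, so □(¬blocked → ○¬blocked) is false.
Positions where ¬blocked holds: 0, 1, 6.
Check ○¬blocked at each: 0→ok, 1→fails, 6→fails.
done ∨ ¬ready must hold at every position from 0 onward. It fails at position 9, so □(done ∨ ¬ready) is false.
At position 0: □(¬blocked → ○¬blocked) is false; □(done ∨ ¬ready) is false; so □(¬blocked → ○¬blocked) ∨ □(done ∨ ¬ready) is false.

Violated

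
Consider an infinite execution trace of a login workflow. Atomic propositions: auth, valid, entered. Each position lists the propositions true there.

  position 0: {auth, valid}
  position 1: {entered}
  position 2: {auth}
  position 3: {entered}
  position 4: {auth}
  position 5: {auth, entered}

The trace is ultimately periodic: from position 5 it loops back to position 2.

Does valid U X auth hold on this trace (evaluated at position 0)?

Satisfied

Walking from position 0: X auth first holds at position 1, and valid holds at every earlier position along the way, so valid U X auth holds.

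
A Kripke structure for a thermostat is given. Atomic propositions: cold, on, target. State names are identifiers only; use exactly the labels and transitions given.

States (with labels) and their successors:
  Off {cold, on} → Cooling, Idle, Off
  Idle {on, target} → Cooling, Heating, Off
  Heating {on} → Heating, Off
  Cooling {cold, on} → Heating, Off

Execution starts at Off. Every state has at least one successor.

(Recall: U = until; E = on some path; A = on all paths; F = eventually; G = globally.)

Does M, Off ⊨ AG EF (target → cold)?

States satisfying EF (target → cold): {Off, Idle, Heating, Cooling}.
States satisfying AG EF (target → cold): {Off, Idle, Heating, Cooling}.
Every state reachable from Off satisfies EF (target → cold).
Off ∈ Sat(AG EF (target → cold)).

Holds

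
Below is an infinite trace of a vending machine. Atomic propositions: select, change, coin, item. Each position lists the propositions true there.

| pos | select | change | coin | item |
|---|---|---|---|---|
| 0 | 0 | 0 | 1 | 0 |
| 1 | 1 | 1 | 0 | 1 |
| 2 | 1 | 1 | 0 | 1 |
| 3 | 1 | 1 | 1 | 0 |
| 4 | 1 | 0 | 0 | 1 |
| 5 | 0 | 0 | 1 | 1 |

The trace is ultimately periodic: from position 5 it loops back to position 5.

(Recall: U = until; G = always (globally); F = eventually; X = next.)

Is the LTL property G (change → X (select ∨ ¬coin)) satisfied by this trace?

change → X (select ∨ ¬coin) holds at every position 0..5, and those are all positions ever visited, so G (change → X (select ∨ ¬coin)) holds.
Positions where change holds: 1, 2, 3.
Check X (select ∨ ¬coin) at each: 1→ok, 2→ok, 3→ok.

Satisfied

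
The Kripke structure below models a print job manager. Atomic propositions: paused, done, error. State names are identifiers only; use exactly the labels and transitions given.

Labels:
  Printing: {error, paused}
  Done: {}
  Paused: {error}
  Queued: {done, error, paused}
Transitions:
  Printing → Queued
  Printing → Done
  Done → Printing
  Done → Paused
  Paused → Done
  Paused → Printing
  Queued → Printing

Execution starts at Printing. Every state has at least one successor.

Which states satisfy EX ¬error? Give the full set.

{Printing, Paused}

States satisfying ¬error: {Done}.
States satisfying EX ¬error: {Printing, Paused}.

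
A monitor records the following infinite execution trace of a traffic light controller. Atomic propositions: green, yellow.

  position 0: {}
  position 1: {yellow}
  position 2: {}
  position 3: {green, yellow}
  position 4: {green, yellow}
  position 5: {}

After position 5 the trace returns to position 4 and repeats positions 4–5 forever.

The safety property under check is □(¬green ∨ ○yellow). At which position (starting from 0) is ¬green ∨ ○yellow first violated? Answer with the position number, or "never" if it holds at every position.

4

Check ¬green ∨ ○yellow at each position in order: 0 ✓, 1 ✓, 2 ✓, 3 ✓.
At position 4 the labels are {green, yellow} and the next position 5 has {}, so ¬green ∨ ○yellow is false there. This is the first violation.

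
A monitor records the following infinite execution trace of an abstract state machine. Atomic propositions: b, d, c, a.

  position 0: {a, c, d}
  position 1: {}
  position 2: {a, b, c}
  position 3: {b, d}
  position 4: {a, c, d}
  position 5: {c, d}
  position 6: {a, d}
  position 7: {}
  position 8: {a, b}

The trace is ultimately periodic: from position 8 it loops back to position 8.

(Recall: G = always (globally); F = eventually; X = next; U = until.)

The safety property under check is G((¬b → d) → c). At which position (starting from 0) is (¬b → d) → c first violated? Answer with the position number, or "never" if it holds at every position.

Check (¬b → d) → c at each position in order: 0 ✓, 1 ✓, 2 ✓.
At position 3 the labels are {b, d}, so (¬b → d) → c is false there. This is the first violation.

3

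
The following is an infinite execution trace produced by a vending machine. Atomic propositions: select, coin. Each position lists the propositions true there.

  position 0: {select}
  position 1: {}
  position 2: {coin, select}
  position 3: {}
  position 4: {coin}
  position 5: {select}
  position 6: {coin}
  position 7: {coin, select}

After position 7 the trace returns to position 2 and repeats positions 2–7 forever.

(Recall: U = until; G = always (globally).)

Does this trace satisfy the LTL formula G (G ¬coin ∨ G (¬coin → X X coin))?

G ¬coin ∨ G (¬coin → X X coin) must hold at every position from 0 onward. It fails at position 0, so G (G ¬coin ∨ G (¬coin → X X coin)) is false.

No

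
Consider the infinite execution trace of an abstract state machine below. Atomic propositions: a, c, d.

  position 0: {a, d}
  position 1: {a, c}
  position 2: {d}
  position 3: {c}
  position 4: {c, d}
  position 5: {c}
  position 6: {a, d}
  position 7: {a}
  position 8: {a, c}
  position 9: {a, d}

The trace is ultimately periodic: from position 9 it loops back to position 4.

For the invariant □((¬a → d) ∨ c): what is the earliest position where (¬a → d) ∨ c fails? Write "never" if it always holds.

never

(¬a → d) ∨ c holds at every position 0..9, and those are all the positions the trace ever visits, so the invariant □((¬a → d) ∨ c) is never violated.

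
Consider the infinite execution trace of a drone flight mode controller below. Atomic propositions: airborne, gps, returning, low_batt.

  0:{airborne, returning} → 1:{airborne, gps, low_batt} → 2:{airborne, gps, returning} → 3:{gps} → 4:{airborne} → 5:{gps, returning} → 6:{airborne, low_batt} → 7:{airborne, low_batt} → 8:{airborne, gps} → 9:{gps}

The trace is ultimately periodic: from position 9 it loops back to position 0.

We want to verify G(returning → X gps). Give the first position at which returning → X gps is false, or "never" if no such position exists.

5

Check returning → X gps at each position in order: 0 ✓, 1 ✓, 2 ✓, 3 ✓, 4 ✓.
At position 5 the labels are {gps, returning} and the next position 6 has {airborne, low_batt}, so returning → X gps is false there. This is the first violation.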